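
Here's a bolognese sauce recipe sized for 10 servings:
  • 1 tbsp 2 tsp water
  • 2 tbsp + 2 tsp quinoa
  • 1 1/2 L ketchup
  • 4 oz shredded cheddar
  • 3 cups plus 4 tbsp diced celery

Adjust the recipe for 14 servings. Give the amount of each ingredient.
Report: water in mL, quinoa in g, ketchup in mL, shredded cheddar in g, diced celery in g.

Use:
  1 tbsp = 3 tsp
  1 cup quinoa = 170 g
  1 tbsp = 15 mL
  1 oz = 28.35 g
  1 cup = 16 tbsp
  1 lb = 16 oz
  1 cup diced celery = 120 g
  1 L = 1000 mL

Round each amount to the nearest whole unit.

water: 35 mL; quinoa: 40 g; ketchup: 2100 mL; shredded cheddar: 159 g; diced celery: 546 g

Scaling factor: 14/10 = 7/5 = 1.4.
water: (1 tbsp + 2 tsp = 5/3 tbsp) × 7/5 × 15 mL/tbsp = 35 mL
quinoa: (2 tbsp + 2 tsp = 8/3 tbsp) × 7/5 ÷ 16 tbsp/cup × 170 g/cup ≈ 40 g
ketchup: 1.5 L × 7/5 × 1000 mL/L = 2100 mL
shredded cheddar: 4 oz × 7/5 × 28.35 g/oz ≈ 159 g
diced celery: (3 cup + 4 tbsp = 3.25 cup) × 7/5 × 120 g/cup = 546 g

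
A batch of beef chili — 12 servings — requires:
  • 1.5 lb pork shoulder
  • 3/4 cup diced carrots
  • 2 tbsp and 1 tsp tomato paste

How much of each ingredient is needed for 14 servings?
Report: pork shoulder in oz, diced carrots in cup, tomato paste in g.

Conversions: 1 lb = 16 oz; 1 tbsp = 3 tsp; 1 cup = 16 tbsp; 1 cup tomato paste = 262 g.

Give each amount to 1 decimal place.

pork shoulder: 28.0 oz; diced carrots: 0.9 cup; tomato paste: 44.6 g

Scaling factor: 14/12 = 7/6.
pork shoulder: 1.5 lb × 7/6 × 16 oz/lb = 28.0 oz
diced carrots: 0.75 cup × 7/6 ≈ 0.9 cup
tomato paste: (2 tbsp + 1 tsp = 7/3 tbsp) × 7/6 ÷ 16 tbsp/cup × 262 g/cup ≈ 44.6 g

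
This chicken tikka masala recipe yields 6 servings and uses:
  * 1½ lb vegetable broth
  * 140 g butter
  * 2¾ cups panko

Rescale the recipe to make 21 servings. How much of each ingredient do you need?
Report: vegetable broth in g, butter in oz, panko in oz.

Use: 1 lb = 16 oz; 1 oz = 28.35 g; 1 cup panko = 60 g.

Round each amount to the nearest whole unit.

vegetable broth: 2381 g; butter: 17 oz; panko: 20 oz

Scaling factor: 21/6 = 7/2 = 3.5.
vegetable broth: 1.5 lb × 7/2 × 16 oz/lb × 28.35 g/oz ≈ 2381 g
butter: 140 g × 7/2 ÷ 28.35 g/oz ≈ 17 oz
panko: 2.75 cup × 7/2 × 60 g/cup ÷ 28.35 g/oz ≈ 20 oz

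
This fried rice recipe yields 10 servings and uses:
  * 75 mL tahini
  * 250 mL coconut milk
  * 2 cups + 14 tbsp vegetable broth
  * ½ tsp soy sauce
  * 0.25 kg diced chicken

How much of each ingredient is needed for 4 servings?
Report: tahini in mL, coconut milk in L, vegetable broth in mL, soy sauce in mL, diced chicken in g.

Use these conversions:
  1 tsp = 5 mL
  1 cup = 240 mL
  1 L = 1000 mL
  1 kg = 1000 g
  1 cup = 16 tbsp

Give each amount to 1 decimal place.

tahini: 30.0 mL; coconut milk: 0.1 L; vegetable broth: 276.0 mL; soy sauce: 1.0 mL; diced chicken: 100.0 g

Scaling factor: 4/10 = 2/5 = 0.4.
tahini: 75 mL × 2/5 = 30.0 mL
coconut milk: 250 mL × 2/5 ÷ 1000 mL/L = 0.1 L
vegetable broth: (2 cup + 14 tbsp = 2.875 cup) × 2/5 × 240 mL/cup = 276.0 mL
soy sauce: 0.5 tsp × 2/5 × 5 mL/tsp = 1.0 mL
diced chicken: 0.25 kg × 2/5 × 1000 g/kg = 100.0 g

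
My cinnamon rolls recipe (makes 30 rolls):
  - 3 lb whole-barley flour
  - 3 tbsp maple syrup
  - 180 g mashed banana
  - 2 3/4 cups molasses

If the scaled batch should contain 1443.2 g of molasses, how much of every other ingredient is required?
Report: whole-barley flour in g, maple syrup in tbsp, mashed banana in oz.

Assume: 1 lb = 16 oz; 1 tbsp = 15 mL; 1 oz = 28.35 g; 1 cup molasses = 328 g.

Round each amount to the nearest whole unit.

The original recipe has 902 g of molasses, so the scaling factor is 1443.2 ÷ 902 = 8/5 = 1.6.
whole-barley flour: 3 lb × 8/5 × 16 oz/lb × 28.35 g/oz ≈ 2177 g
maple syrup: 3 tbsp × 8/5 ≈ 5 tbsp
mashed banana: 180 g × 8/5 ÷ 28.35 g/oz ≈ 10 oz

whole-barley flour: 2177 g; maple syrup: 5 tbsp; mashed banana: 10 oz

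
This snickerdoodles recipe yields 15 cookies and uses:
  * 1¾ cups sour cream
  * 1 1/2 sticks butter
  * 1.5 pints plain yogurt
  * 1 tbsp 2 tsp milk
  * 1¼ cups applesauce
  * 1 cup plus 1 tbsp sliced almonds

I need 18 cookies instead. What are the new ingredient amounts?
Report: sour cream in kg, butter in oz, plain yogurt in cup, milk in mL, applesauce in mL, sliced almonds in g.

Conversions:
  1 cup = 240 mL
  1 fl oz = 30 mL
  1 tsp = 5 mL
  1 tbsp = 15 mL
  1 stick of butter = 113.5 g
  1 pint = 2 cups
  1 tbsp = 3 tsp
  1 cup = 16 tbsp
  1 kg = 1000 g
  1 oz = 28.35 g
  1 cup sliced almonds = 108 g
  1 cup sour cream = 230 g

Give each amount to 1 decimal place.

sour cream: 0.5 kg; butter: 7.2 oz; plain yogurt: 3.6 cup; milk: 30.0 mL; applesauce: 360.0 mL; sliced almonds: 137.7 g

Scaling factor: 18/15 = 6/5 = 1.2.
sour cream: 1.75 cup × 6/5 × 230 g/cup ÷ 1000 g/kg ≈ 0.5 kg
butter: 1.5 stick × 6/5 × 113.5 g/stick ÷ 28.35 g/oz ≈ 7.2 oz
plain yogurt: 1.5 pint × 6/5 × 2 cup/pint = 3.6 cup
milk: (1 tbsp + 2 tsp = 5/3 tbsp) × 6/5 × 15 mL/tbsp = 30.0 mL
applesauce: 1.25 cup × 6/5 × 240 mL/cup = 360.0 mL
sliced almonds: (1 cup + 1 tbsp = 1.0625 cup) × 6/5 × 108 g/cup = 137.7 g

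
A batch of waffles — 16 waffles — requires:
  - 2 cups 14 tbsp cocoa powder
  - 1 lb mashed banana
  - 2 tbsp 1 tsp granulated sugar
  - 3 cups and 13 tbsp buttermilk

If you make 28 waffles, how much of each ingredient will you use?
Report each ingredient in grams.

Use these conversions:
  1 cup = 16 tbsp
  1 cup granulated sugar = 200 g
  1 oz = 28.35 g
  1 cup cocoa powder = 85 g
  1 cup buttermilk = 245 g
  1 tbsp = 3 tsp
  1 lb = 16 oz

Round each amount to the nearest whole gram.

cocoa powder: 428 g; mashed banana: 794 g; granulated sugar: 51 g; buttermilk: 1635 g

Scaling factor: 28/16 = 7/4 = 1.75.
cocoa powder: (2 cup + 14 tbsp = 2.875 cup) × 7/4 × 85 g/cup ≈ 428 g
mashed banana: 1 lb × 7/4 × 16 oz/lb × 28.35 g/oz ≈ 794 g
granulated sugar: (2 tbsp + 1 tsp = 7/3 tbsp) × 7/4 ÷ 16 tbsp/cup × 200 g/cup ≈ 51 g
buttermilk: (3 cup + 13 tbsp = 3.8125 cup) × 7/4 × 245 g/cup ≈ 1635 g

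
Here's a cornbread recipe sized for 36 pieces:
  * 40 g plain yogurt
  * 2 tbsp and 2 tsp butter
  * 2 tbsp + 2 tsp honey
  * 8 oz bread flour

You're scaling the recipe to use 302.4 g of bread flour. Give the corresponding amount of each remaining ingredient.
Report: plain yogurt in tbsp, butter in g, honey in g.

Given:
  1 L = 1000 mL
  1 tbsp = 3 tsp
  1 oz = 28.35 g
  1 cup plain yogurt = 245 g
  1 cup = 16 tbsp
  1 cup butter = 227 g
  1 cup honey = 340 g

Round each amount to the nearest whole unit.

The original recipe has 226.8 g of bread flour, so the scaling factor is 302.4 ÷ 226.8 = 4/3.
plain yogurt: 40 g × 4/3 ÷ 245 g/cup × 16 tbsp/cup ≈ 3 tbsp
butter: (2 tbsp + 2 tsp = 8/3 tbsp) × 4/3 ÷ 16 tbsp/cup × 227 g/cup ≈ 50 g
honey: (2 tbsp + 2 tsp = 8/3 tbsp) × 4/3 ÷ 16 tbsp/cup × 340 g/cup ≈ 76 g

plain yogurt: 3 tbsp; butter: 50 g; honey: 76 g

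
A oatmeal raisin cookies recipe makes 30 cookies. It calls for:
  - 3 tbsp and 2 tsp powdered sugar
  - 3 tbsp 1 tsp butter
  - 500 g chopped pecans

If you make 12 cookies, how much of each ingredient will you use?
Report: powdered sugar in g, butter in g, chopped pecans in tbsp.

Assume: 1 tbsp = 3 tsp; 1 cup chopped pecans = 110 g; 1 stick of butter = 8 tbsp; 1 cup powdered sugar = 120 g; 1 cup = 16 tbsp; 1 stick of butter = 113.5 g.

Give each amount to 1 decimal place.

powdered sugar: 11.0 g; butter: 18.9 g; chopped pecans: 29.1 tbsp

Scaling factor: 12/30 = 2/5 = 0.4.
powdered sugar: (3 tbsp + 2 tsp = 11/3 tbsp) × 2/5 ÷ 16 tbsp/cup × 120 g/cup = 11.0 g
butter: (3 tbsp + 1 tsp = 10/3 tbsp) × 2/5 ÷ 8 tbsp/stick × 113.5 g/stick ≈ 18.9 g
chopped pecans: 500 g × 2/5 ÷ 110 g/cup × 16 tbsp/cup ≈ 29.1 tbsp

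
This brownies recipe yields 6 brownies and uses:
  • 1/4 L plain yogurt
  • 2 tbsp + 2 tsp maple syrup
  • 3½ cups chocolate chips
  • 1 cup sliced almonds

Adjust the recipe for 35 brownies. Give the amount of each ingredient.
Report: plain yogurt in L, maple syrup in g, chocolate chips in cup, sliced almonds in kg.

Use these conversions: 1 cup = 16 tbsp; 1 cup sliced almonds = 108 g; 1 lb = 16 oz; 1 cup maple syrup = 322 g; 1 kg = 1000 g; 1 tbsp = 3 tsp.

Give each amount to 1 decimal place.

Scaling factor: 35/6.
plain yogurt: 0.25 L × 35/6 ≈ 1.5 L
maple syrup: (2 tbsp + 2 tsp = 8/3 tbsp) × 35/6 ÷ 16 tbsp/cup × 322 g/cup ≈ 313.1 g
chocolate chips: 3.5 cup × 35/6 ≈ 20.4 cup
sliced almonds: 1 cup × 35/6 × 108 g/cup ÷ 1000 g/kg ≈ 0.6 kg

plain yogurt: 1.5 L; maple syrup: 313.1 g; chocolate chips: 20.4 cup; sliced almonds: 0.6 kg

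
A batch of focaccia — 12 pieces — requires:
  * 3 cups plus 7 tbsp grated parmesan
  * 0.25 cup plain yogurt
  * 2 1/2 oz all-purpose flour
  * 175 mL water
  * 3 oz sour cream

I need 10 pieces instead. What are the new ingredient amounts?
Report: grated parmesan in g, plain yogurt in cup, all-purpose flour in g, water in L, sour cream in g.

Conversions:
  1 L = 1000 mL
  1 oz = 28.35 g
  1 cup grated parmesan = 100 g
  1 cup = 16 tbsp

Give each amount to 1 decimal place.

grated parmesan: 286.5 g; plain yogurt: 0.2 cup; all-purpose flour: 59.1 g; water: 0.1 L; sour cream: 70.9 g

Scaling factor: 10/12 = 5/6.
grated parmesan: (3 cup + 7 tbsp = 3.4375 cup) × 5/6 × 100 g/cup ≈ 286.5 g
plain yogurt: 0.25 cup × 5/6 ≈ 0.2 cup
all-purpose flour: 2.5 oz × 5/6 × 28.35 g/oz ≈ 59.1 g
water: 175 mL × 5/6 ÷ 1000 mL/L ≈ 0.1 L
sour cream: 3 oz × 5/6 × 28.35 g/oz ≈ 70.9 g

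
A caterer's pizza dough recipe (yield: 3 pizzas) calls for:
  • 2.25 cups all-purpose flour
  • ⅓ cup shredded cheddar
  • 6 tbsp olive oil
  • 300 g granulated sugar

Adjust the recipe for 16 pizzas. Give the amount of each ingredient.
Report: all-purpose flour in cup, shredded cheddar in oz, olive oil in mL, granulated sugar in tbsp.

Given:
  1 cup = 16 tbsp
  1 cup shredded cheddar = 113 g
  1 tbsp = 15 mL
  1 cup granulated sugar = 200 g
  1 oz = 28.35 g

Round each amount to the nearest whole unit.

Scaling factor: 16/3.
all-purpose flour: 2.25 cup × 16/3 = 12 cup
shredded cheddar: 1/3 cup × 16/3 × 113 g/cup ÷ 28.35 g/oz ≈ 7 oz
olive oil: 6 tbsp × 16/3 × 15 mL/tbsp = 480 mL
granulated sugar: 300 g × 16/3 ÷ 200 g/cup × 16 tbsp/cup = 128 tbsp

all-purpose flour: 12 cup; shredded cheddar: 7 oz; olive oil: 480 mL; granulated sugar: 128 tbsp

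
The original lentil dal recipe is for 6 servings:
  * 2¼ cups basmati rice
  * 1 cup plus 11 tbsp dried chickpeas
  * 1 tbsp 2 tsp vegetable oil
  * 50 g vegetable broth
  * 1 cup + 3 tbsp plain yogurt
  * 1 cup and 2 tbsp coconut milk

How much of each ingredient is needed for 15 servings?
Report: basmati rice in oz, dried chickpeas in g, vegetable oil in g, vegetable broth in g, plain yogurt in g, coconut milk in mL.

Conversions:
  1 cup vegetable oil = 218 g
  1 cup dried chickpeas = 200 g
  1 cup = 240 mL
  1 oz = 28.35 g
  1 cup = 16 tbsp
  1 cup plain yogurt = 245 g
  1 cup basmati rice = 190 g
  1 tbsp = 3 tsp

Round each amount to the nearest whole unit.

basmati rice: 38 oz; dried chickpeas: 844 g; vegetable oil: 57 g; vegetable broth: 125 g; plain yogurt: 727 g; coconut milk: 675 mL

Scaling factor: 15/6 = 5/2 = 2.5.
basmati rice: 2.25 cup × 5/2 × 190 g/cup ÷ 28.35 g/oz ≈ 38 oz
dried chickpeas: (1 cup + 11 tbsp = 1.6875 cup) × 5/2 × 200 g/cup ≈ 844 g
vegetable oil: (1 tbsp + 2 tsp = 5/3 tbsp) × 5/2 ÷ 16 tbsp/cup × 218 g/cup ≈ 57 g
vegetable broth: 50 g × 5/2 = 125 g
plain yogurt: (1 cup + 3 tbsp = 1.1875 cup) × 5/2 × 245 g/cup ≈ 727 g
coconut milk: (1 cup + 2 tbsp = 1.125 cup) × 5/2 × 240 mL/cup = 675 mL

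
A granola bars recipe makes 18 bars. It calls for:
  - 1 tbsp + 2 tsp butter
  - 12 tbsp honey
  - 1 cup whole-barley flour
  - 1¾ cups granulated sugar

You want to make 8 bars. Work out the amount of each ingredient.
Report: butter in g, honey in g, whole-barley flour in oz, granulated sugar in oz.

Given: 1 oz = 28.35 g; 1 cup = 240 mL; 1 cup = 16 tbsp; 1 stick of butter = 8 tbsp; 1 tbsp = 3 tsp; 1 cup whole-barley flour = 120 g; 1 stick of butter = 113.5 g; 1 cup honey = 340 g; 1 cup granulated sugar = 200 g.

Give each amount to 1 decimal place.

butter: 10.5 g; honey: 113.3 g; whole-barley flour: 1.9 oz; granulated sugar: 5.5 oz

Scaling factor: 8/18 = 4/9.
butter: (1 tbsp + 2 tsp = 5/3 tbsp) × 4/9 ÷ 8 tbsp/stick × 113.5 g/stick ≈ 10.5 g
honey: 12 tbsp × 4/9 ÷ 16 tbsp/cup × 340 g/cup ≈ 113.3 g
whole-barley flour: 1 cup × 4/9 × 120 g/cup ÷ 28.35 g/oz ≈ 1.9 oz
granulated sugar: 1.75 cup × 4/9 × 200 g/cup ÷ 28.35 g/oz ≈ 5.5 oz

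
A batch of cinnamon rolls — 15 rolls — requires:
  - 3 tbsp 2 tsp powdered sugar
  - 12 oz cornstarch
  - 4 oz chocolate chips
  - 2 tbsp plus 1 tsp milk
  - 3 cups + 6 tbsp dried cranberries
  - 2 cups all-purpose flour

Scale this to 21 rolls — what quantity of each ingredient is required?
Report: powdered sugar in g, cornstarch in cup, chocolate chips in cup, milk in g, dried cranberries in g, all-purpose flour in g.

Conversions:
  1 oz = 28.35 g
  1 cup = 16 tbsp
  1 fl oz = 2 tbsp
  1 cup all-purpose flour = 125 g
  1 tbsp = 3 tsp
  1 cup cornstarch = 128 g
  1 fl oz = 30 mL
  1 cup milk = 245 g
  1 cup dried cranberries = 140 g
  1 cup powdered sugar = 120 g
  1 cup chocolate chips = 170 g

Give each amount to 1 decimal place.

powdered sugar: 38.5 g; cornstarch: 3.7 cup; chocolate chips: 0.9 cup; milk: 50.0 g; dried cranberries: 661.5 g; all-purpose flour: 350.0 g

Scaling factor: 21/15 = 7/5 = 1.4.
powdered sugar: (3 tbsp + 2 tsp = 11/3 tbsp) × 7/5 ÷ 16 tbsp/cup × 120 g/cup = 38.5 g
cornstarch: 12 oz × 7/5 × 28.35 g/oz ÷ 128 g/cup ≈ 3.7 cup
chocolate chips: 4 oz × 7/5 × 28.35 g/oz ÷ 170 g/cup ≈ 0.9 cup
milk: (2 tbsp + 1 tsp = 7/3 tbsp) × 7/5 ÷ 16 tbsp/cup × 245 g/cup ≈ 50.0 g
dried cranberries: (3 cup + 6 tbsp = 3.375 cup) × 7/5 × 140 g/cup = 661.5 g
all-purpose flour: 2 cup × 7/5 × 125 g/cup = 350.0 g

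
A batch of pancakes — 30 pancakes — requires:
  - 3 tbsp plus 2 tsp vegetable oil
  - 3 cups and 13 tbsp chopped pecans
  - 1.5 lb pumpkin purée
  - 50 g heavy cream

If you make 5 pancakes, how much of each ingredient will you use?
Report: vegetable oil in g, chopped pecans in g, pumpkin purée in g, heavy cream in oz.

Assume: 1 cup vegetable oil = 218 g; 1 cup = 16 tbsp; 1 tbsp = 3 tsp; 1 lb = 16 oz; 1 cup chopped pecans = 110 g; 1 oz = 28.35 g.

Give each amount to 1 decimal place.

Scaling factor: 5/30 = 1/6.
vegetable oil: (3 tbsp + 2 tsp = 11/3 tbsp) × 1/6 ÷ 16 tbsp/cup × 218 g/cup ≈ 8.3 g
chopped pecans: (3 cup + 13 tbsp = 3.8125 cup) × 1/6 × 110 g/cup ≈ 69.9 g
pumpkin purée: 1.5 lb × 1/6 × 16 oz/lb × 28.35 g/oz = 113.4 g
heavy cream: 50 g × 1/6 ÷ 28.35 g/oz ≈ 0.3 oz

vegetable oil: 8.3 g; chopped pecans: 69.9 g; pumpkin purée: 113.4 g; heavy cream: 0.3 oz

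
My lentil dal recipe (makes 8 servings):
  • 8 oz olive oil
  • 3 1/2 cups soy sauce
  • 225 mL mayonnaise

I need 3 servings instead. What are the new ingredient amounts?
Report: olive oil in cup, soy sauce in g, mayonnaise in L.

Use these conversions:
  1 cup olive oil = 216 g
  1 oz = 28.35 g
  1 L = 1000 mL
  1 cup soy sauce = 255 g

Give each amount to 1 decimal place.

olive oil: 0.4 cup; soy sauce: 334.7 g; mayonnaise: 0.1 L

Scaling factor: 3/8 = 0.375.
olive oil: 8 oz × 3/8 × 28.35 g/oz ÷ 216 g/cup ≈ 0.4 cup
soy sauce: 3.5 cup × 3/8 × 255 g/cup ≈ 334.7 g
mayonnaise: 225 mL × 3/8 ÷ 1000 mL/L ≈ 0.1 L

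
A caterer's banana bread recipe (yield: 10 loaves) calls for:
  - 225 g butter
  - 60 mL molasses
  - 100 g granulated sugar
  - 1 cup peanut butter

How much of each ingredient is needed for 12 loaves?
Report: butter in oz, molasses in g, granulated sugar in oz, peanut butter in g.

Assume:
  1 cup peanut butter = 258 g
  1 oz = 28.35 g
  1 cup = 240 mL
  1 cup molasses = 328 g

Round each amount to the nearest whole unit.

butter: 10 oz; molasses: 98 g; granulated sugar: 4 oz; peanut butter: 310 g

Scaling factor: 12/10 = 6/5 = 1.2.
butter: 225 g × 6/5 ÷ 28.35 g/oz ≈ 10 oz
molasses: 60 mL × 6/5 ÷ 240 mL/cup × 328 g/cup ≈ 98 g
granulated sugar: 100 g × 6/5 ÷ 28.35 g/oz ≈ 4 oz
peanut butter: 1 cup × 6/5 × 258 g/cup ≈ 310 g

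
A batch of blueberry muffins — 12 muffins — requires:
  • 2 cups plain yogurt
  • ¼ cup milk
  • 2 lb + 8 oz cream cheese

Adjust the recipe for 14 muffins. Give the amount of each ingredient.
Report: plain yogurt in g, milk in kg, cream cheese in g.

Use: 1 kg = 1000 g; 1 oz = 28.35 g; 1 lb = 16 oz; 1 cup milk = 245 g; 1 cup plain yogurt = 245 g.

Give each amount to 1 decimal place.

Scaling factor: 14/12 = 7/6.
plain yogurt: 2 cup × 7/6 × 245 g/cup ≈ 571.7 g
milk: 0.25 cup × 7/6 × 245 g/cup ÷ 1000 g/kg ≈ 0.1 kg
cream cheese: (2 lb + 8 oz = 2.5 lb) × 7/6 × 16 oz/lb × 28.35 g/oz = 1323.0 g

plain yogurt: 571.7 g; milk: 0.1 kg; cream cheese: 1323.0 g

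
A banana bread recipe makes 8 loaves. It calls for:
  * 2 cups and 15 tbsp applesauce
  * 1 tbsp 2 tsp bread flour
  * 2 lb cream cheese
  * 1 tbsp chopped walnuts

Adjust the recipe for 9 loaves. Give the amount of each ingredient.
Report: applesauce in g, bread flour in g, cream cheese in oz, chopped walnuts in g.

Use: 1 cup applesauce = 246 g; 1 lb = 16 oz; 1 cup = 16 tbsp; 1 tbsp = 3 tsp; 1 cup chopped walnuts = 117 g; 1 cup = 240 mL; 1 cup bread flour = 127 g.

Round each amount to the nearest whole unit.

applesauce: 813 g; bread flour: 15 g; cream cheese: 36 oz; chopped walnuts: 8 g

Scaling factor: 9/8 = 1.125.
applesauce: (2 cup + 15 tbsp = 2.9375 cup) × 9/8 × 246 g/cup ≈ 813 g
bread flour: (1 tbsp + 2 tsp = 5/3 tbsp) × 9/8 ÷ 16 tbsp/cup × 127 g/cup ≈ 15 g
cream cheese: 2 lb × 9/8 × 16 oz/lb = 36 oz
chopped walnuts: 1 tbsp × 9/8 ÷ 16 tbsp/cup × 117 g/cup ≈ 8 g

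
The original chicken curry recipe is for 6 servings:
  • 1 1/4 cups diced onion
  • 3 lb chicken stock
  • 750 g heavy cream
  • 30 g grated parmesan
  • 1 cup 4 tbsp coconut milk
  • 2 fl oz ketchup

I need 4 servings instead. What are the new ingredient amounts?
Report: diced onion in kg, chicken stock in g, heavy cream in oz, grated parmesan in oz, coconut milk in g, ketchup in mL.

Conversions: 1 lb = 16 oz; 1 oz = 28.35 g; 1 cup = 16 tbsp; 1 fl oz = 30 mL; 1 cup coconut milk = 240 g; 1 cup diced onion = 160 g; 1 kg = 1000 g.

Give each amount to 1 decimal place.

diced onion: 0.1 kg; chicken stock: 907.2 g; heavy cream: 17.6 oz; grated parmesan: 0.7 oz; coconut milk: 200.0 g; ketchup: 40.0 mL

Scaling factor: 4/6 = 2/3.
diced onion: 1.25 cup × 2/3 × 160 g/cup ÷ 1000 g/kg ≈ 0.1 kg
chicken stock: 3 lb × 2/3 × 16 oz/lb × 28.35 g/oz = 907.2 g
heavy cream: 750 g × 2/3 ÷ 28.35 g/oz ≈ 17.6 oz
grated parmesan: 30 g × 2/3 ÷ 28.35 g/oz ≈ 0.7 oz
coconut milk: (1 cup + 4 tbsp = 1.25 cup) × 2/3 × 240 g/cup = 200.0 g
ketchup: 2 fl oz × 2/3 × 30 mL/fl oz = 40.0 mL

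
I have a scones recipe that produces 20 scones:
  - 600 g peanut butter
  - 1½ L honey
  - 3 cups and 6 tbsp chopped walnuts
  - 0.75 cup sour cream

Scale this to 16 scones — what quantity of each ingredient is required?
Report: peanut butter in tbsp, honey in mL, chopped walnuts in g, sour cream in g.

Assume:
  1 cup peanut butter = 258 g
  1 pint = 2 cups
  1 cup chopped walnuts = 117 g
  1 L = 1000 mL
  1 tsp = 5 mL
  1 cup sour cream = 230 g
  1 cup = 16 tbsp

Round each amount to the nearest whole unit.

peanut butter: 30 tbsp; honey: 1200 mL; chopped walnuts: 316 g; sour cream: 138 g

Scaling factor: 16/20 = 4/5 = 0.8.
peanut butter: 600 g × 4/5 ÷ 258 g/cup × 16 tbsp/cup ≈ 30 tbsp
honey: 1.5 L × 4/5 × 1000 mL/L = 1200 mL
chopped walnuts: (3 cup + 6 tbsp = 3.375 cup) × 4/5 × 117 g/cup ≈ 316 g
sour cream: 0.75 cup × 4/5 × 230 g/cup = 138 g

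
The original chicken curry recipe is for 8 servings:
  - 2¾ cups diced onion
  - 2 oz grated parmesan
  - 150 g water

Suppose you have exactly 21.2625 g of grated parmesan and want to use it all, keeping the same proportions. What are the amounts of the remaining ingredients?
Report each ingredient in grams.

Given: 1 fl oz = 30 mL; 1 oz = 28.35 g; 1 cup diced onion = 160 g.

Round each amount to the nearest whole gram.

The original recipe has 56.7 g of grated parmesan, so the scaling factor is 21.2625 ÷ 56.7 = 3/8 = 0.375.
diced onion: 2.75 cup × 3/8 × 160 g/cup = 165 g
water: 150 g × 3/8 ≈ 56 g

diced onion: 165 g; water: 56 g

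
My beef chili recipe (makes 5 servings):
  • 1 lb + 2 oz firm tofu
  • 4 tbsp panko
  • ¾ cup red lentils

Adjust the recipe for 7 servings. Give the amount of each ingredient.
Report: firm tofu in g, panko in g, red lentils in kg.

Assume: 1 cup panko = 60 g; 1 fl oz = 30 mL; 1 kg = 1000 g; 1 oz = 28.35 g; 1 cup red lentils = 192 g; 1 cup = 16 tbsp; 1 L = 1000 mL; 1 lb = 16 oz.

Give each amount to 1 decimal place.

Scaling factor: 7/5 = 1.4.
firm tofu: (1 lb + 2 oz = 1.125 lb) × 7/5 × 16 oz/lb × 28.35 g/oz ≈ 714.4 g
panko: 4 tbsp × 7/5 ÷ 16 tbsp/cup × 60 g/cup = 21.0 g
red lentils: 0.75 cup × 7/5 × 192 g/cup ÷ 1000 g/kg ≈ 0.2 kg

firm tofu: 714.4 g; panko: 21.0 g; red lentils: 0.2 kg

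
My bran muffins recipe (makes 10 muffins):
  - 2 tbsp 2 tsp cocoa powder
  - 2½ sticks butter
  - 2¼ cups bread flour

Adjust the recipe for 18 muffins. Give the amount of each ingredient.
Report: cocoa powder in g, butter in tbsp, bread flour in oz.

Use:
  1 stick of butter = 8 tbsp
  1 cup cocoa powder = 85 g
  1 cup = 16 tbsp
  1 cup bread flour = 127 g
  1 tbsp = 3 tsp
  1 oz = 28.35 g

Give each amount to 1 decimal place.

cocoa powder: 25.5 g; butter: 36.0 tbsp; bread flour: 18.1 oz

Scaling factor: 18/10 = 9/5 = 1.8.
cocoa powder: (2 tbsp + 2 tsp = 8/3 tbsp) × 9/5 ÷ 16 tbsp/cup × 85 g/cup = 25.5 g
butter: 2.5 stick × 9/5 × 8 tbsp/stick = 36.0 tbsp
bread flour: 2.25 cup × 9/5 × 127 g/cup ÷ 28.35 g/oz ≈ 18.1 oz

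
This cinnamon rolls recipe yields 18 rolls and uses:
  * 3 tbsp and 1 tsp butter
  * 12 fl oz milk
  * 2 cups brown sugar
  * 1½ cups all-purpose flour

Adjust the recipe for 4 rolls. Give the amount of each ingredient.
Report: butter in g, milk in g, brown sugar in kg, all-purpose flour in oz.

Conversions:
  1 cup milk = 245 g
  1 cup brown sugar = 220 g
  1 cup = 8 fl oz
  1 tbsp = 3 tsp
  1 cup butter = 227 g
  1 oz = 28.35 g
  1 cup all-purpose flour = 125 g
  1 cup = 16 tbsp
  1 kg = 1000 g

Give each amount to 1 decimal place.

butter: 10.5 g; milk: 81.7 g; brown sugar: 0.1 kg; all-purpose flour: 1.5 oz

Scaling factor: 4/18 = 2/9.
butter: (3 tbsp + 1 tsp = 10/3 tbsp) × 2/9 ÷ 16 tbsp/cup × 227 g/cup ≈ 10.5 g
milk: 12 fl oz × 2/9 ÷ 8 fl oz/cup × 245 g/cup ≈ 81.7 g
brown sugar: 2 cup × 2/9 × 220 g/cup ÷ 1000 g/kg ≈ 0.1 kg
all-purpose flour: 1.5 cup × 2/9 × 125 g/cup ÷ 28.35 g/oz ≈ 1.5 oz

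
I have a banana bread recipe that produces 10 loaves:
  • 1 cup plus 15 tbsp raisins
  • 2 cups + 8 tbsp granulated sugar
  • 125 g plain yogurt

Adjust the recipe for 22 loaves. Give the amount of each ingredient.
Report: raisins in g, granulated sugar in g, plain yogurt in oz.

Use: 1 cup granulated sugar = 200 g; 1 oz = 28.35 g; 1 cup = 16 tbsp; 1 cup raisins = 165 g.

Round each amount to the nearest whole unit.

raisins: 703 g; granulated sugar: 1100 g; plain yogurt: 10 oz

Scaling factor: 22/10 = 11/5 = 2.2.
raisins: (1 cup + 15 tbsp = 1.9375 cup) × 11/5 × 165 g/cup ≈ 703 g
granulated sugar: (2 cup + 8 tbsp = 2.5 cup) × 11/5 × 200 g/cup = 1100 g
plain yogurt: 125 g × 11/5 ÷ 28.35 g/oz ≈ 10 oz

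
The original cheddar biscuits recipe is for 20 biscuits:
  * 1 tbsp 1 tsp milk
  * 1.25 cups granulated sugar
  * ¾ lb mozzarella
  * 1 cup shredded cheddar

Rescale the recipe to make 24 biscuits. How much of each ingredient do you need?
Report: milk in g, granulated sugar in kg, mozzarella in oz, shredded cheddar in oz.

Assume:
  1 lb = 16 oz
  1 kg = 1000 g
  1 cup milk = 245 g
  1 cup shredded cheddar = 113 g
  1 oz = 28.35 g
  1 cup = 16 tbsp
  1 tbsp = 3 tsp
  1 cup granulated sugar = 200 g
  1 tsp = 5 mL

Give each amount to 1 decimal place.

Scaling factor: 24/20 = 6/5 = 1.2.
milk: (1 tbsp + 1 tsp = 4/3 tbsp) × 6/5 ÷ 16 tbsp/cup × 245 g/cup = 24.5 g
granulated sugar: 1.25 cup × 6/5 × 200 g/cup ÷ 1000 g/kg = 0.3 kg
mozzarella: 0.75 lb × 6/5 × 16 oz/lb = 14.4 oz
shredded cheddar: 1 cup × 6/5 × 113 g/cup ÷ 28.35 g/oz ≈ 4.8 oz

milk: 24.5 g; granulated sugar: 0.3 kg; mozzarella: 14.4 oz; shredded cheddar: 4.8 oz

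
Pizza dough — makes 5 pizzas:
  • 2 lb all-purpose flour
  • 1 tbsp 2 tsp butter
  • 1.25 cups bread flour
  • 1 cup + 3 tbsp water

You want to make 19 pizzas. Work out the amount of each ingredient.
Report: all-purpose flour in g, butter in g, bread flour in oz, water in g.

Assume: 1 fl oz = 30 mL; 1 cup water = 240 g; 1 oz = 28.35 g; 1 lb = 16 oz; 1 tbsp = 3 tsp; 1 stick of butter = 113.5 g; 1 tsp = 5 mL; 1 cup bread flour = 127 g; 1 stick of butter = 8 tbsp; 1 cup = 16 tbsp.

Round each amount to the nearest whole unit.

Scaling factor: 19/5 = 3.8.
all-purpose flour: 2 lb × 19/5 × 16 oz/lb × 28.35 g/oz ≈ 3447 g
butter: (1 tbsp + 2 tsp = 5/3 tbsp) × 19/5 ÷ 8 tbsp/stick × 113.5 g/stick ≈ 90 g
bread flour: 1.25 cup × 19/5 × 127 g/cup ÷ 28.35 g/oz ≈ 21 oz
water: (1 cup + 3 tbsp = 1.1875 cup) × 19/5 × 240 g/cup = 1083 g

all-purpose flour: 3447 g; butter: 90 g; bread flour: 21 oz; water: 1083 g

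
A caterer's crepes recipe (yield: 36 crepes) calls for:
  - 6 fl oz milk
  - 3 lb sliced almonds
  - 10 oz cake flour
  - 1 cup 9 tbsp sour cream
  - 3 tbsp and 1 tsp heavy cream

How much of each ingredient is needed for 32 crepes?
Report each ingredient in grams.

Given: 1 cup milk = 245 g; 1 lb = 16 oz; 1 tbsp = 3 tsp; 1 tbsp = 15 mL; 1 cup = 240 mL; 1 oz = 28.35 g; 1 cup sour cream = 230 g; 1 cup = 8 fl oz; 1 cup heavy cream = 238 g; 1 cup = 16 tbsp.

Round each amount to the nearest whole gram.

milk: 163 g; sliced almonds: 1210 g; cake flour: 252 g; sour cream: 319 g; heavy cream: 44 g

Scaling factor: 32/36 = 8/9.
milk: 6 fl oz × 8/9 ÷ 8 fl oz/cup × 245 g/cup ≈ 163 g
sliced almonds: 3 lb × 8/9 × 16 oz/lb × 28.35 g/oz ≈ 1210 g
cake flour: 10 oz × 8/9 × 28.35 g/oz = 252 g
sour cream: (1 cup + 9 tbsp = 1.5625 cup) × 8/9 × 230 g/cup ≈ 319 g
heavy cream: (3 tbsp + 1 tsp = 10/3 tbsp) × 8/9 ÷ 16 tbsp/cup × 238 g/cup ≈ 44 g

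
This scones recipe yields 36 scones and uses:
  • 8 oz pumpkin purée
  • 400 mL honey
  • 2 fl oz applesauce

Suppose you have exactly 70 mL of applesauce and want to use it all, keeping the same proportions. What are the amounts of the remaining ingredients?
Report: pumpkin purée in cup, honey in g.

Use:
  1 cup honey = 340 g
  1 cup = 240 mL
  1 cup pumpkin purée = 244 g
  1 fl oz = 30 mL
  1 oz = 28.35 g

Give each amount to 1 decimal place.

pumpkin purée: 1.1 cup; honey: 661.1 g

The original recipe has 60 mL of applesauce, so the scaling factor is 70 ÷ 60 = 7/6.
pumpkin purée: 8 oz × 7/6 × 28.35 g/oz ÷ 244 g/cup ≈ 1.1 cup
honey: 400 mL × 7/6 ÷ 240 mL/cup × 340 g/cup ≈ 661.1 g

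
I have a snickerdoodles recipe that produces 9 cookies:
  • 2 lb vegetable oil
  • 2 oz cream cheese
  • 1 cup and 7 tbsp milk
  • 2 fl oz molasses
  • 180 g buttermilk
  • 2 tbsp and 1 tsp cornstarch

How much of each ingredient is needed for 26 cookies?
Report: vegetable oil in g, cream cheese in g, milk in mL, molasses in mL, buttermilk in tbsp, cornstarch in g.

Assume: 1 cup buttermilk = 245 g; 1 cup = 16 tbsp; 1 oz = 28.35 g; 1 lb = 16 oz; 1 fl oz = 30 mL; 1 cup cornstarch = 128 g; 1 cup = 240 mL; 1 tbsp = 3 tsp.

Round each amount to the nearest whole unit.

Scaling factor: 26/9.
vegetable oil: 2 lb × 26/9 × 16 oz/lb × 28.35 g/oz ≈ 2621 g
cream cheese: 2 oz × 26/9 × 28.35 g/oz ≈ 164 g
milk: (1 cup + 7 tbsp = 1.4375 cup) × 26/9 × 240 mL/cup ≈ 997 mL
molasses: 2 fl oz × 26/9 × 30 mL/fl oz ≈ 173 mL
buttermilk: 180 g × 26/9 ÷ 245 g/cup × 16 tbsp/cup ≈ 34 tbsp
cornstarch: (2 tbsp + 1 tsp = 7/3 tbsp) × 26/9 ÷ 16 tbsp/cup × 128 g/cup ≈ 54 g

vegetable oil: 2621 g; cream cheese: 164 g; milk: 997 mL; molasses: 173 mL; buttermilk: 34 tbsp; cornstarch: 54 g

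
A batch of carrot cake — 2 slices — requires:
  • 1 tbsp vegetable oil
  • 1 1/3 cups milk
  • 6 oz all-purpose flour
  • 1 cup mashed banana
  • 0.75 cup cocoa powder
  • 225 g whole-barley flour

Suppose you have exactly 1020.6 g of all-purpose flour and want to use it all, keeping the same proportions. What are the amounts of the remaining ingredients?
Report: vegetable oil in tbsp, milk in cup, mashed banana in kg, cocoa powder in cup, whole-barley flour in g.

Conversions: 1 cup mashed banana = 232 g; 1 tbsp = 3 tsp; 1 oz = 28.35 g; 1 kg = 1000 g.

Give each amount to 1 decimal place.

vegetable oil: 6.0 tbsp; milk: 8.0 cup; mashed banana: 1.4 kg; cocoa powder: 4.5 cup; whole-barley flour: 1350.0 g

The original recipe has 170.1 g of all-purpose flour, so the scaling factor is 1020.6 ÷ 170.1 = 6.
vegetable oil: 1 tbsp × 6 = 6.0 tbsp
milk: 4/3 cup × 6 = 8.0 cup
mashed banana: 1 cup × 6 × 232 g/cup ÷ 1000 g/kg ≈ 1.4 kg
cocoa powder: 0.75 cup × 6 = 4.5 cup
whole-barley flour: 225 g × 6 = 1350.0 g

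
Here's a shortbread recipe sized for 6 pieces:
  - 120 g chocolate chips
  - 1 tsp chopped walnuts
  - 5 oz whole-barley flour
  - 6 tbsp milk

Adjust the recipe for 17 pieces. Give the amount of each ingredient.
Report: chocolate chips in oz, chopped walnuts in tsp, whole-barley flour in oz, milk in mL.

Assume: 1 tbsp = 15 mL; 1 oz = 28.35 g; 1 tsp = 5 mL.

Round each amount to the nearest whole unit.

Scaling factor: 17/6.
chocolate chips: 120 g × 17/6 ÷ 28.35 g/oz ≈ 12 oz
chopped walnuts: 1 tsp × 17/6 ≈ 3 tsp
whole-barley flour: 5 oz × 17/6 ≈ 14 oz
milk: 6 tbsp × 17/6 × 15 mL/tbsp = 255 mL

chocolate chips: 12 oz; chopped walnuts: 3 tsp; whole-barley flour: 14 oz; milk: 255 mL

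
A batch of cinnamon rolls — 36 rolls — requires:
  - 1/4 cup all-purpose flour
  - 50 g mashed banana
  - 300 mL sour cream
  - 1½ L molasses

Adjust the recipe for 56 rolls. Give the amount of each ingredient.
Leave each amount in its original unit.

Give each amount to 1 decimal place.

all-purpose flour: 0.4 cup; mashed banana: 77.8 g; sour cream: 466.7 mL; molasses: 2.3 L

Scaling factor: 56/36 = 14/9.
all-purpose flour: 0.25 cup × 14/9 ≈ 0.4 cup
mashed banana: 50 g × 14/9 ≈ 77.8 g
sour cream: 300 mL × 14/9 ≈ 466.7 mL
molasses: 1.5 L × 14/9 ≈ 2.3 L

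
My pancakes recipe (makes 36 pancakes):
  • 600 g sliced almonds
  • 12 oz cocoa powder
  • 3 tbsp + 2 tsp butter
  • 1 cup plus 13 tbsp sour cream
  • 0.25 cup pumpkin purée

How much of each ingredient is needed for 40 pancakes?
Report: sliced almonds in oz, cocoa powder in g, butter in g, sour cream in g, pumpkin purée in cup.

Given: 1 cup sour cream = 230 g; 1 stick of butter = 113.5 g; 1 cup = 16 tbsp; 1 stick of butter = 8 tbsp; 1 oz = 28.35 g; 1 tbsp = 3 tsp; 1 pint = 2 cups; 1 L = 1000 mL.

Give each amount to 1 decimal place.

Scaling factor: 40/36 = 10/9.
sliced almonds: 600 g × 10/9 ÷ 28.35 g/oz ≈ 23.5 oz
cocoa powder: 12 oz × 10/9 × 28.35 g/oz = 378.0 g
butter: (3 tbsp + 2 tsp = 11/3 tbsp) × 10/9 ÷ 8 tbsp/stick × 113.5 g/stick ≈ 57.8 g
sour cream: (1 cup + 13 tbsp = 1.8125 cup) × 10/9 × 230 g/cup ≈ 463.2 g
pumpkin purée: 0.25 cup × 10/9 ≈ 0.3 cup

sliced almonds: 23.5 oz; cocoa powder: 378.0 g; butter: 57.8 g; sour cream: 463.2 g; pumpkin purée: 0.3 cup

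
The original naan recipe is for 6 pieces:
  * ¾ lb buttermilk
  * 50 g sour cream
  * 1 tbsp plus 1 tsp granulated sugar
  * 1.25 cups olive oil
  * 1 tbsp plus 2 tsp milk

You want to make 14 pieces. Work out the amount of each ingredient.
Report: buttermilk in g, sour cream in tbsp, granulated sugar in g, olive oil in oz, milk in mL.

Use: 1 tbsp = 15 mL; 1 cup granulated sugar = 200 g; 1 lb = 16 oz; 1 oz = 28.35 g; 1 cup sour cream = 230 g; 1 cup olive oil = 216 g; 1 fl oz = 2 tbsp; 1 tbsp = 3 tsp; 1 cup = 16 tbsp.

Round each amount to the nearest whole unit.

Scaling factor: 14/6 = 7/3.
buttermilk: 0.75 lb × 7/3 × 16 oz/lb × 28.35 g/oz ≈ 794 g
sour cream: 50 g × 7/3 ÷ 230 g/cup × 16 tbsp/cup ≈ 8 tbsp
granulated sugar: (1 tbsp + 1 tsp = 4/3 tbsp) × 7/3 ÷ 16 tbsp/cup × 200 g/cup ≈ 39 g
olive oil: 1.25 cup × 7/3 × 216 g/cup ÷ 28.35 g/oz ≈ 22 oz
milk: (1 tbsp + 2 tsp = 5/3 tbsp) × 7/3 × 15 mL/tbsp ≈ 58 mL

buttermilk: 794 g; sour cream: 8 tbsp; granulated sugar: 39 g; olive oil: 22 oz; milk: 58 mL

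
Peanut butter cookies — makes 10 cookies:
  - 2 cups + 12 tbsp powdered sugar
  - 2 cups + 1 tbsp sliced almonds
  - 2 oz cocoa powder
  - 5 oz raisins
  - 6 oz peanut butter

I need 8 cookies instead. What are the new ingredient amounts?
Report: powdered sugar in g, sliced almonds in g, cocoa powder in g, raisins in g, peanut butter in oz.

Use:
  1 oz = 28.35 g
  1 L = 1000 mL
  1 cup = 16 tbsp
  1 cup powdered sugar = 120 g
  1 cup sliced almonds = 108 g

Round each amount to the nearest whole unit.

Scaling factor: 8/10 = 4/5 = 0.8.
powdered sugar: (2 cup + 12 tbsp = 2.75 cup) × 4/5 × 120 g/cup = 264 g
sliced almonds: (2 cup + 1 tbsp = 2.0625 cup) × 4/5 × 108 g/cup ≈ 178 g
cocoa powder: 2 oz × 4/5 × 28.35 g/oz ≈ 45 g
raisins: 5 oz × 4/5 × 28.35 g/oz ≈ 113 g
peanut butter: 6 oz × 4/5 ≈ 5 oz

powdered sugar: 264 g; sliced almonds: 178 g; cocoa powder: 45 g; raisins: 113 g; peanut butter: 5 oz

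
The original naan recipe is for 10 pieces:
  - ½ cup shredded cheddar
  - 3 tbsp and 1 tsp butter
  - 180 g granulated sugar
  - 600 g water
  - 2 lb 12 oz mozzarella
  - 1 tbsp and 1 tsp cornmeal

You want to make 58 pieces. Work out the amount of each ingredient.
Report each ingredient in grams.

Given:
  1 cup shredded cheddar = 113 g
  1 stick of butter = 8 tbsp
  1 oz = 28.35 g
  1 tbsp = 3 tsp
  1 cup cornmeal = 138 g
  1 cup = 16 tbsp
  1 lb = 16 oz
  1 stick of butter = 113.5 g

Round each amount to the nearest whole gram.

Scaling factor: 58/10 = 29/5 = 5.8.
shredded cheddar: 0.5 cup × 29/5 × 113 g/cup ≈ 328 g
butter: (3 tbsp + 1 tsp = 10/3 tbsp) × 29/5 ÷ 8 tbsp/stick × 113.5 g/stick ≈ 274 g
granulated sugar: 180 g × 29/5 = 1044 g
water: 600 g × 29/5 = 3480 g
mozzarella: (2 lb + 12 oz = 2.75 lb) × 29/5 × 16 oz/lb × 28.35 g/oz ≈ 7235 g
cornmeal: (1 tbsp + 1 tsp = 4/3 tbsp) × 29/5 ÷ 16 tbsp/cup × 138 g/cup ≈ 67 g

shredded cheddar: 328 g; butter: 274 g; granulated sugar: 1044 g; water: 3480 g; mozzarella: 7235 g; cornmeal: 67 g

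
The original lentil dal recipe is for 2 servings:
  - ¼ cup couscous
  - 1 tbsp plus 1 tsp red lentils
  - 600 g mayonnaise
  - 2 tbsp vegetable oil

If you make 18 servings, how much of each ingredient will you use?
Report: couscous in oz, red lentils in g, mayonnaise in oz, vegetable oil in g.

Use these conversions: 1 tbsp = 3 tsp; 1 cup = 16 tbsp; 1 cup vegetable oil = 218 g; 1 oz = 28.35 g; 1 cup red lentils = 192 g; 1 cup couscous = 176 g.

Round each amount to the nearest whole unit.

Scaling factor: 18/2 = 9.
couscous: 0.25 cup × 9 × 176 g/cup ÷ 28.35 g/oz ≈ 14 oz
red lentils: (1 tbsp + 1 tsp = 4/3 tbsp) × 9 ÷ 16 tbsp/cup × 192 g/cup = 144 g
mayonnaise: 600 g × 9 ÷ 28.35 g/oz ≈ 190 oz
vegetable oil: 2 tbsp × 9 ÷ 16 tbsp/cup × 218 g/cup ≈ 245 g

couscous: 14 oz; red lentils: 144 g; mayonnaise: 190 oz; vegetable oil: 245 g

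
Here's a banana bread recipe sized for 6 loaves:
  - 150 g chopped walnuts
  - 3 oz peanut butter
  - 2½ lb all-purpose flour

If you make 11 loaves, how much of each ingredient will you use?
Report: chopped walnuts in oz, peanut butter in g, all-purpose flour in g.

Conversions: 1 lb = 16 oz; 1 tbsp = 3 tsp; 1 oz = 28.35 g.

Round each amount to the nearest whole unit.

chopped walnuts: 10 oz; peanut butter: 156 g; all-purpose flour: 2079 g

Scaling factor: 11/6.
chopped walnuts: 150 g × 11/6 ÷ 28.35 g/oz ≈ 10 oz
peanut butter: 3 oz × 11/6 × 28.35 g/oz ≈ 156 g
all-purpose flour: 2.5 lb × 11/6 × 16 oz/lb × 28.35 g/oz = 2079 g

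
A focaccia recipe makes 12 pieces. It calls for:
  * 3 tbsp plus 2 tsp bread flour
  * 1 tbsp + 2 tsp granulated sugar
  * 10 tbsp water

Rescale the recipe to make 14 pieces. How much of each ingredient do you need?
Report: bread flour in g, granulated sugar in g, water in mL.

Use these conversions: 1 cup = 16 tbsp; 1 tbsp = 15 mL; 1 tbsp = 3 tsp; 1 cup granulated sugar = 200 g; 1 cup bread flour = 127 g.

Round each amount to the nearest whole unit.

Scaling factor: 14/12 = 7/6.
bread flour: (3 tbsp + 2 tsp = 11/3 tbsp) × 7/6 ÷ 16 tbsp/cup × 127 g/cup ≈ 34 g
granulated sugar: (1 tbsp + 2 tsp = 5/3 tbsp) × 7/6 ÷ 16 tbsp/cup × 200 g/cup ≈ 24 g
water: 10 tbsp × 7/6 × 15 mL/tbsp = 175 mL

bread flour: 34 g; granulated sugar: 24 g; water: 175 mL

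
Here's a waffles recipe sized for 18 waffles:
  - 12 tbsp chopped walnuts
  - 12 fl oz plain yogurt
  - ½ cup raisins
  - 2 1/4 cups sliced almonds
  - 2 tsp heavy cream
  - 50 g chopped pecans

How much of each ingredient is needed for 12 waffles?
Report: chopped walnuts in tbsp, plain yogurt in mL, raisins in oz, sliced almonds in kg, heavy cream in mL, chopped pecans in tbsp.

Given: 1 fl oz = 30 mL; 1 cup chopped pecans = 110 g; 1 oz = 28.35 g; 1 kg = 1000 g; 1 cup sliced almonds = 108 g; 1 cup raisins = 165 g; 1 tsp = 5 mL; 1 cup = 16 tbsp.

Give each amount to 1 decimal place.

Scaling factor: 12/18 = 2/3.
chopped walnuts: 12 tbsp × 2/3 = 8.0 tbsp
plain yogurt: 12 fl oz × 2/3 × 30 mL/fl oz = 240.0 mL
raisins: 0.5 cup × 2/3 × 165 g/cup ÷ 28.35 g/oz ≈ 1.9 oz
sliced almonds: 2.25 cup × 2/3 × 108 g/cup ÷ 1000 g/kg ≈ 0.2 kg
heavy cream: 2 tsp × 2/3 × 5 mL/tsp ≈ 6.7 mL
chopped pecans: 50 g × 2/3 ÷ 110 g/cup × 16 tbsp/cup ≈ 4.8 tbsp

chopped walnuts: 8.0 tbsp; plain yogurt: 240.0 mL; raisins: 1.9 oz; sliced almonds: 0.2 kg; heavy cream: 6.7 mL; chopped pecans: 4.8 tbsp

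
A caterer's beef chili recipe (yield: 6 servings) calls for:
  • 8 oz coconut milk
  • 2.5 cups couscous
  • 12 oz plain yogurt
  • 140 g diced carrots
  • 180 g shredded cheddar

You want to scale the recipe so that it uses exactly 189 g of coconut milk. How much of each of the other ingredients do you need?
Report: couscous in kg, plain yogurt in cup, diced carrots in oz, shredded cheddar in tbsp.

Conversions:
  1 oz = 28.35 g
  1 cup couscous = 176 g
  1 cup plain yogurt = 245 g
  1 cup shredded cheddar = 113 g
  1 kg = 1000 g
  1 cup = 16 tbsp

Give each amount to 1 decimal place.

The original recipe has 226.8 g of coconut milk, so the scaling factor is 189 ÷ 226.8 = 5/6.
couscous: 2.5 cup × 5/6 × 176 g/cup ÷ 1000 g/kg ≈ 0.4 kg
plain yogurt: 12 oz × 5/6 × 28.35 g/oz ÷ 245 g/cup ≈ 1.2 cup
diced carrots: 140 g × 5/6 ÷ 28.35 g/oz ≈ 4.1 oz
shredded cheddar: 180 g × 5/6 ÷ 113 g/cup × 16 tbsp/cup ≈ 21.2 tbsp

couscous: 0.4 kg; plain yogurt: 1.2 cup; diced carrots: 4.1 oz; shredded cheddar: 21.2 tbsp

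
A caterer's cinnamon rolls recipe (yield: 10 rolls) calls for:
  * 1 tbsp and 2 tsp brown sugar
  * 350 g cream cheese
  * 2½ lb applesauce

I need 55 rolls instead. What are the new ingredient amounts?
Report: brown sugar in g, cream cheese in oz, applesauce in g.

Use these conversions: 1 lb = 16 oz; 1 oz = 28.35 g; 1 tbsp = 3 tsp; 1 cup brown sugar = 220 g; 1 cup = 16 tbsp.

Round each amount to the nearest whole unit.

Scaling factor: 55/10 = 11/2 = 5.5.
brown sugar: (1 tbsp + 2 tsp = 5/3 tbsp) × 11/2 ÷ 16 tbsp/cup × 220 g/cup ≈ 126 g
cream cheese: 350 g × 11/2 ÷ 28.35 g/oz ≈ 68 oz
applesauce: 2.5 lb × 11/2 × 16 oz/lb × 28.35 g/oz = 6237 g

brown sugar: 126 g; cream cheese: 68 oz; applesauce: 6237 g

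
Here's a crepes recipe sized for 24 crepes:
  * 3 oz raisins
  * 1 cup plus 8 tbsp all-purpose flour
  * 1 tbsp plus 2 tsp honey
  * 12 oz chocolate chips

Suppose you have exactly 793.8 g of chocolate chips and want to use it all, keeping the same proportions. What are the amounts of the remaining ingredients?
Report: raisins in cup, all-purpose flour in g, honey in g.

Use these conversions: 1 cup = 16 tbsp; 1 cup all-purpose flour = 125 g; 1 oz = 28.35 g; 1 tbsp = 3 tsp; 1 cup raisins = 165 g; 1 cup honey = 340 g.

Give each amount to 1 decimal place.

raisins: 1.2 cup; all-purpose flour: 437.5 g; honey: 82.6 g

The original recipe has 340.2 g of chocolate chips, so the scaling factor is 793.8 ÷ 340.2 = 7/3.
raisins: 3 oz × 7/3 × 28.35 g/oz ÷ 165 g/cup ≈ 1.2 cup
all-purpose flour: (1 cup + 8 tbsp = 1.5 cup) × 7/3 × 125 g/cup = 437.5 g
honey: (1 tbsp + 2 tsp = 5/3 tbsp) × 7/3 ÷ 16 tbsp/cup × 340 g/cup ≈ 82.6 g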